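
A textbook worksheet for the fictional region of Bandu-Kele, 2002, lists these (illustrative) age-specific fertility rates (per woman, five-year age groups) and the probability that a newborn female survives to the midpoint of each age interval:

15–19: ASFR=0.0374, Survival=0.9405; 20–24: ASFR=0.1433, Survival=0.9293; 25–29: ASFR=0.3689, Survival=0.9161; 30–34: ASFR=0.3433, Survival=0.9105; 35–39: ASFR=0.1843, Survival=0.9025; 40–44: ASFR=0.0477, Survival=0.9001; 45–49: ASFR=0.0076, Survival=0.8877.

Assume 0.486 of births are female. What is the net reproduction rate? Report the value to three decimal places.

2.515

Proportion female at birth = 0.486.
Weighting each age-specific rate by interval width and survival:
  15–19: 5 × 0.0374 × 0.9405 = 0.17587
  20–24: 5 × 0.1433 × 0.9293 = 0.66584
  25–29: 5 × 0.3689 × 0.9161 = 1.68975
  30–34: 5 × 0.3433 × 0.9105 = 1.56287
  35–39: 5 × 0.1843 × 0.9025 = 0.83165
  40–44: 5 × 0.0477 × 0.9001 = 0.21467
  45–49: 5 × 0.0076 × 0.8877 = 0.03373
Sum = 5.17438
NRR = 0.486 × 5.17438 = 2.51475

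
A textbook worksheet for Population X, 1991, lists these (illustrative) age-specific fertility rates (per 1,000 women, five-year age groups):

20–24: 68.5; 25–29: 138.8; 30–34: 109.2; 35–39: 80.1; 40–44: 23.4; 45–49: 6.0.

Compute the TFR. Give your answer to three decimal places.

2.130

Sum of ASFRs = 68.5 + 138.8 + 109.2 + 80.1 + 23.4 + 6.0 = 426.0
TFR = 5 × 426.0 / 1000 = 2.13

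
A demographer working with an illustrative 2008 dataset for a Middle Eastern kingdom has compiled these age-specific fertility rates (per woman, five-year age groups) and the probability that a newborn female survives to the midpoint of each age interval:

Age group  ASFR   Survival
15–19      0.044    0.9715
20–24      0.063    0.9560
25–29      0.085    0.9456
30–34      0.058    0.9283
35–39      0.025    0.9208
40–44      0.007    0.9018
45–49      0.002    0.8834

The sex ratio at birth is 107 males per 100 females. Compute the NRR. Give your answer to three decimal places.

0.648

Proportion female at birth = 100 / (100 + 107) = 0.48309.
Survival-weighted fertility by age (5·fₓ·Sₓ):
  15–19: 5 × 0.044 × 0.9715 = 0.21373
  20–24: 5 × 0.063 × 0.9560 = 0.30114
  25–29: 5 × 0.085 × 0.9456 = 0.40188
  30–34: 5 × 0.058 × 0.9283 = 0.26921
  35–39: 5 × 0.025 × 0.9208 = 0.11510
  40–44: 5 × 0.007 × 0.9018 = 0.03156
  45–49: 5 × 0.002 × 0.8834 = 0.00883
Sum = 1.34145
NRR = 0.48309 × 1.34145 = 0.64804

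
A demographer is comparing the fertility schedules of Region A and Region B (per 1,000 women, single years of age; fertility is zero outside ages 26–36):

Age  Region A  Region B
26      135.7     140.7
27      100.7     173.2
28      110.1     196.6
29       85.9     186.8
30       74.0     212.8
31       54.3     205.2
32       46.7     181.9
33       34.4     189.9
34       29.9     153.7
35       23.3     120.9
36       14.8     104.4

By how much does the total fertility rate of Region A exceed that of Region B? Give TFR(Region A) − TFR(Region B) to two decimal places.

Region A:
  Sum of ASFRs = 135.7 + 100.7 + 110.1 + 85.9 + 74.0 + 54.3 + 46.7 + 34.4 + 29.9 + 23.3 + 14.8 = 709.8
  TFR = 709.8 / 1000 = 0.7098
Region B:
  Sum of ASFRs = 140.7 + 173.2 + 196.6 + 186.8 + 212.8 + 205.2 + 181.9 + 189.9 + 153.7 + 120.9 + 104.4 = 1866.1
  TFR = 1866.1 / 1000 = 1.8661
Difference = 0.7098 − 1.8661 = -1.1563

-1.16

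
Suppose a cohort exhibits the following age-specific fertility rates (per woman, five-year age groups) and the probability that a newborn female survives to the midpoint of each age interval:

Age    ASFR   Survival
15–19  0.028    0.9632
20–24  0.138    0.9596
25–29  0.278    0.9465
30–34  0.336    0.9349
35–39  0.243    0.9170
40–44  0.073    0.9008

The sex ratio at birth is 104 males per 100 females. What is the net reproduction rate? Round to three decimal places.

2.513

Proportion female at birth = 100 / (100 + 104) = 0.49020.
Each age group contributes 5 × ASFR × survival:
  15–19: 5 × 0.028 × 0.9632 = 0.13485
  20–24: 5 × 0.138 × 0.9596 = 0.66212
  25–29: 5 × 0.278 × 0.9465 = 1.31564
  30–34: 5 × 0.336 × 0.9349 = 1.57063
  35–39: 5 × 0.243 × 0.9170 = 1.11416
  40–44: 5 × 0.073 × 0.9008 = 0.32879
Sum = 5.12619
NRR = 0.49020 × 5.12619 = 2.51286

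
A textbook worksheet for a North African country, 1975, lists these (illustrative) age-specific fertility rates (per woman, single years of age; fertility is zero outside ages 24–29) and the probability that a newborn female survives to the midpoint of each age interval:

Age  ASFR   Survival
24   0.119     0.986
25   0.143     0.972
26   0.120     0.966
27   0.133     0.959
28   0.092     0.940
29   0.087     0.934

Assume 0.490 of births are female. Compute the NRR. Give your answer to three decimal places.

Proportion female at birth = 0.490.
Weighting each age-specific rate by interval width and survival:
  24: 1 × 0.119 × 0.986 = 0.11733
  25: 1 × 0.143 × 0.972 = 0.13900
  26: 1 × 0.120 × 0.966 = 0.11592
  27: 1 × 0.133 × 0.959 = 0.12755
  28: 1 × 0.092 × 0.940 = 0.08648
  29: 1 × 0.087 × 0.934 = 0.08126
Sum = 0.66754
NRR = 0.490 × 0.66754 = 0.32709

0.327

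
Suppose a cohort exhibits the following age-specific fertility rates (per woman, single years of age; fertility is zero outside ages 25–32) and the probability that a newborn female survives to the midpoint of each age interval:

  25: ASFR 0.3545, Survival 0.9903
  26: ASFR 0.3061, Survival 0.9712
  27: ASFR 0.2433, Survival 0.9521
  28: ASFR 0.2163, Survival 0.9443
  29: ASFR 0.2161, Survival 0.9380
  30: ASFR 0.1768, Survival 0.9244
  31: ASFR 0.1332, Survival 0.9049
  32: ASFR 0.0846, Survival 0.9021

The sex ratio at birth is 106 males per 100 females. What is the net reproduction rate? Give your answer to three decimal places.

Proportion female at birth = 100 / (100 + 106) = 0.48544.
Weighting each age-specific rate by interval width and survival:
  25: 1 × 0.3545 × 0.9903 = 0.35106
  26: 1 × 0.3061 × 0.9712 = 0.29728
  27: 1 × 0.2433 × 0.9521 = 0.23165
  28: 1 × 0.2163 × 0.9443 = 0.20425
  29: 1 × 0.2161 × 0.9380 = 0.20270
  30: 1 × 0.1768 × 0.9244 = 0.16343
  31: 1 × 0.1332 × 0.9049 = 0.12053
  32: 1 × 0.0846 × 0.9021 = 0.07632
Sum = 1.64722
NRR = 0.48544 × 1.64722 = 0.79963
An NRR under 1 implies long-run decline under these rates.

0.800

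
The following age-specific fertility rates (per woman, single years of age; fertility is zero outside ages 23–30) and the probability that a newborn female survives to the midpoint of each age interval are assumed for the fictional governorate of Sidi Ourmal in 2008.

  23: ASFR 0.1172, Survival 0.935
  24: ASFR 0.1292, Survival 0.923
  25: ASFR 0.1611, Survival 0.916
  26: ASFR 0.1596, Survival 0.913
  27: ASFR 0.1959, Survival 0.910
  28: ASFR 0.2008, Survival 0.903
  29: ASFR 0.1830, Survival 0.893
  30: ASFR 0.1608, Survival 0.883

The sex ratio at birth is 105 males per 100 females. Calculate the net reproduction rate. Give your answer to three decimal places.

Proportion female at birth = 100 / (100 + 105) = 0.48780.
Survival-weighted fertility by age (1·fₓ·Sₓ):
  23: 1 × 0.1172 × 0.935 = 0.10958
  24: 1 × 0.1292 × 0.923 = 0.11925
  25: 1 × 0.1611 × 0.916 = 0.14757
  26: 1 × 0.1596 × 0.913 = 0.14571
  27: 1 × 0.1959 × 0.910 = 0.17827
  28: 1 × 0.2008 × 0.903 = 0.18132
  29: 1 × 0.1830 × 0.893 = 0.16342
  30: 1 × 0.1608 × 0.883 = 0.14199
Sum = 1.18711
NRR = 0.48780 × 1.18711 = 0.57907

0.579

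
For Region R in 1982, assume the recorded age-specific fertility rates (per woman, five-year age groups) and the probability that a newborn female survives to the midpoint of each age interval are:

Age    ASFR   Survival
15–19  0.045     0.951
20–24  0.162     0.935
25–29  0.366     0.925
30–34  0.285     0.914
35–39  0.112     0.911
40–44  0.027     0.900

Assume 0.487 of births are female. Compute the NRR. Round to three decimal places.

Proportion female at birth = 0.487.
Each age group contributes 5 × ASFR × survival:
  15–19: 5 × 0.045 × 0.951 = 0.21398
  20–24: 5 × 0.162 × 0.935 = 0.75735
  25–29: 5 × 0.366 × 0.925 = 1.69275
  30–34: 5 × 0.285 × 0.914 = 1.30245
  35–39: 5 × 0.112 × 0.911 = 0.51016
  40–44: 5 × 0.027 × 0.900 = 0.12150
Sum = 4.59819
NRR = 0.487 × 4.59819 = 2.23932
With NRR above 1 the population is above replacement fertility.

2.239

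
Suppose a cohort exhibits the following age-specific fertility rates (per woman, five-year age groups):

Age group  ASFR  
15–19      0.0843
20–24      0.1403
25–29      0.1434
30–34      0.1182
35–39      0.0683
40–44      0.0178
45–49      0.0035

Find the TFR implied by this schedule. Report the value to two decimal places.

Sum of ASFRs = 0.0843 + 0.1403 + 0.1434 + 0.1182 + 0.0683 + 0.0178 + 0.0035 = 0.5758
TFR = 5 × 0.5758 = 2.879

2.88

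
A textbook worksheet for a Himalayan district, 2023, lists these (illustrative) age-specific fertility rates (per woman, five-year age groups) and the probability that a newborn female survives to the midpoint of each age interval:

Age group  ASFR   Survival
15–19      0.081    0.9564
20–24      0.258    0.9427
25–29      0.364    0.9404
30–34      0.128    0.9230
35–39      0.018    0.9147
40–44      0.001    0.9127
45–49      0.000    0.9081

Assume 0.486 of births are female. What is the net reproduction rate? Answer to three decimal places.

Proportion female at birth = 0.486.
Survival-weighted fertility by age (5·fₓ·Sₓ):
  15–19: 5 × 0.081 × 0.9564 = 0.38734
  20–24: 5 × 0.258 × 0.9427 = 1.21608
  25–29: 5 × 0.364 × 0.9404 = 1.71153
  30–34: 5 × 0.128 × 0.9230 = 0.59072
  35–39: 5 × 0.018 × 0.9147 = 0.08232
  40–44: 5 × 0.001 × 0.9127 = 0.00456
  45–49: 5 × 0.000 × 0.9081 = 0.00000
Sum = 3.99255
NRR = 0.486 × 3.99255 = 1.94038

1.940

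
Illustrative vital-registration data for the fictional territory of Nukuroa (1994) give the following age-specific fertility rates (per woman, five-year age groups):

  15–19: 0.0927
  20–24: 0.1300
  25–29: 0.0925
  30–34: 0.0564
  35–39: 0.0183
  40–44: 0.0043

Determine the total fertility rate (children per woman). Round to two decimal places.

Sum of ASFRs = 0.0927 + 0.1300 + 0.0925 + 0.0564 + 0.0183 + 0.0043 = 0.3942
TFR = 5 × 0.3942 = 1.971

1.97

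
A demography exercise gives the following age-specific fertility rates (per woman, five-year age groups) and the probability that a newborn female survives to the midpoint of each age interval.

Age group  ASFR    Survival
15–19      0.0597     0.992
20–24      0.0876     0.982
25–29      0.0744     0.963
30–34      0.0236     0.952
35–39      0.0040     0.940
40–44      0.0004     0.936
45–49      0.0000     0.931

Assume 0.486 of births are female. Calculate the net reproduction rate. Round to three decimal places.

Proportion female at birth = 0.486.
Each age group contributes 5 × ASFR × survival:
  15–19: 5 × 0.0597 × 0.992 = 0.29611
  20–24: 5 × 0.0876 × 0.982 = 0.43012
  25–29: 5 × 0.0744 × 0.963 = 0.35824
  30–34: 5 × 0.0236 × 0.952 = 0.11234
  35–39: 5 × 0.0040 × 0.940 = 0.01880
  40–44: 5 × 0.0004 × 0.936 = 0.00187
  45–49: 5 × 0.0000 × 0.931 = 0.00000
Sum = 1.21748
NRR = 0.486 × 1.21748 = 0.59170
With NRR below 1 the population is below replacement fertility.

0.592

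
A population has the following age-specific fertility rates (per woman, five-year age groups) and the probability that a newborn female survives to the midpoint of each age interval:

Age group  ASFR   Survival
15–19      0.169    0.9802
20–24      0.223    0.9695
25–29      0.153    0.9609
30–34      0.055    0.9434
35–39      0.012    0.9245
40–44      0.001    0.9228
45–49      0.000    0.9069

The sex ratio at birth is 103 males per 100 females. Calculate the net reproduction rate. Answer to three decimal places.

Proportion female at birth = 100 / (100 + 103) = 0.49261.
Per-age-group product (5 × ASFR × survival probability):
  15–19: 5 × 0.169 × 0.9802 = 0.82827
  20–24: 5 × 0.223 × 0.9695 = 1.08099
  25–29: 5 × 0.153 × 0.9609 = 0.73509
  30–34: 5 × 0.055 × 0.9434 = 0.25944
  35–39: 5 × 0.012 × 0.9245 = 0.05547
  40–44: 5 × 0.001 × 0.9228 = 0.00461
  45–49: 5 × 0.000 × 0.9069 = 0.00000
Sum = 2.96387
NRR = 0.49261 × 2.96387 = 1.46003
With NRR above 1 the population is above replacement fertility.

1.460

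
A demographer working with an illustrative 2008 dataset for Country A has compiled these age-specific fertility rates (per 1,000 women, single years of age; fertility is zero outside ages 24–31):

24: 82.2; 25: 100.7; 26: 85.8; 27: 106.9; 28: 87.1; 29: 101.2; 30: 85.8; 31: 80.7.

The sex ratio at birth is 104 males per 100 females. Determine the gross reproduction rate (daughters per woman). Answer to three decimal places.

0.358

Proportion female at birth = 100 / (100 + 104) = 0.49020.
Sum of ASFRs = 82.2 + 100.7 + 85.8 + 106.9 + 87.1 + 101.2 + 85.8 + 80.7 = 730.4
TFR = 730.4 / 1000 = 0.7304
GRR = 0.49020 × 0.7304 = 0.35804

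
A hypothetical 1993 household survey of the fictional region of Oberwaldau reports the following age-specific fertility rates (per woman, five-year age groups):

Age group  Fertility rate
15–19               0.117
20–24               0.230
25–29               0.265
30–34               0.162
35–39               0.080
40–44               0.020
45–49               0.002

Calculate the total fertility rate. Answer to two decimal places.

Sum of ASFRs = 0.117 + 0.230 + 0.265 + 0.162 + 0.080 + 0.020 + 0.002 = 0.876
TFR = 5 × 0.876 = 4.38

4.38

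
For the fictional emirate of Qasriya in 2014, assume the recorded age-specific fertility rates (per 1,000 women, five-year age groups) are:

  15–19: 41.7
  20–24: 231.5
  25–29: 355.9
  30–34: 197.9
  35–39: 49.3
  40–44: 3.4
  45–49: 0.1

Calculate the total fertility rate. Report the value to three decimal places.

Sum of ASFRs = 41.7 + 231.5 + 355.9 + 197.9 + 49.3 + 3.4 + 0.1 = 879.8
TFR = 5 × 879.8 / 1000 = 4.399

4.399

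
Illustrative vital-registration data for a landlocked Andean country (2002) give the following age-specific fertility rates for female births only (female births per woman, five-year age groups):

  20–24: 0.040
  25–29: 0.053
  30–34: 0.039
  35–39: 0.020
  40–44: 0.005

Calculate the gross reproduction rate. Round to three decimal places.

0.785

Sum of female ASFRs = 0.040 + 0.053 + 0.039 + 0.020 + 0.005 = 0.157
GRR = 5 × 0.157 = 0.785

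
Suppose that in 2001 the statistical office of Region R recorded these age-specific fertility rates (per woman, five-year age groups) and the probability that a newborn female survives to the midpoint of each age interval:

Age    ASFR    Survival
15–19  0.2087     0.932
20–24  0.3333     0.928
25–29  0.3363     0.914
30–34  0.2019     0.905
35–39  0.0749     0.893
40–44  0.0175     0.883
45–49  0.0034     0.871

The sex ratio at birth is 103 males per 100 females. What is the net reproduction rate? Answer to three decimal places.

Proportion female at birth = 100 / (100 + 103) = 0.49261.
Survival-weighted fertility by age (5·fₓ·Sₓ):
  15–19: 5 × 0.2087 × 0.932 = 0.97254
  20–24: 5 × 0.3333 × 0.928 = 1.54651
  25–29: 5 × 0.3363 × 0.914 = 1.53689
  30–34: 5 × 0.2019 × 0.905 = 0.91360
  35–39: 5 × 0.0749 × 0.893 = 0.33443
  40–44: 5 × 0.0175 × 0.883 = 0.07726
  45–49: 5 × 0.0034 × 0.871 = 0.01481
Sum = 5.39604
NRR = 0.49261 × 5.39604 = 2.65814

2.658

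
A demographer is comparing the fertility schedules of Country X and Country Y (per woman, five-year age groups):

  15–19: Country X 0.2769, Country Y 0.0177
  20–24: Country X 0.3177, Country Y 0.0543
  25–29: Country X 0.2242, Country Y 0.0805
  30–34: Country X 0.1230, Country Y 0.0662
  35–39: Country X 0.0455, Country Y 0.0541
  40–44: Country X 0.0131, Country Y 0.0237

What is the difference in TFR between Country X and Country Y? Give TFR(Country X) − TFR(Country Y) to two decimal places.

3.52

Country X:
  Sum of ASFRs = 0.2769 + 0.3177 + 0.2242 + 0.1230 + 0.0455 + 0.0131 = 1.0004
  TFR = 5 × 1.0004 = 5.002
Country Y:
  Sum of ASFRs = 0.0177 + 0.0543 + 0.0805 + 0.0662 + 0.0541 + 0.0237 = 0.2965
  TFR = 5 × 0.2965 = 1.4825
Difference = 5.002 − 1.4825 = 3.5195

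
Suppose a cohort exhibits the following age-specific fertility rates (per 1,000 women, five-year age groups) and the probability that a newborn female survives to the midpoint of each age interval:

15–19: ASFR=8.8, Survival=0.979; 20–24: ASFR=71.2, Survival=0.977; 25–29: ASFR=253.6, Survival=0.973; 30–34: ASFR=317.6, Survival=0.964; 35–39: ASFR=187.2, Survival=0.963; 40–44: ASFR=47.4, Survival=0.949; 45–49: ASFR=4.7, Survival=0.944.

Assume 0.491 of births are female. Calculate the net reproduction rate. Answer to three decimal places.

2.113

Proportion female at birth = 0.491.
Each age group contributes 5 × ASFR × survival:
  15–19: 5 × 8.8/1000 × 0.979 = 0.04308
  20–24: 5 × 71.2/1000 × 0.977 = 0.34781
  25–29: 5 × 253.6/1000 × 0.973 = 1.23376
  30–34: 5 × 317.6/1000 × 0.964 = 1.53083
  35–39: 5 × 187.2/1000 × 0.963 = 0.90137
  40–44: 5 × 47.4/1000 × 0.949 = 0.22491
  45–49: 5 × 4.7/1000 × 0.944 = 0.02218
Sum = 4.30394
NRR = 0.491 × 4.30394 = 2.11323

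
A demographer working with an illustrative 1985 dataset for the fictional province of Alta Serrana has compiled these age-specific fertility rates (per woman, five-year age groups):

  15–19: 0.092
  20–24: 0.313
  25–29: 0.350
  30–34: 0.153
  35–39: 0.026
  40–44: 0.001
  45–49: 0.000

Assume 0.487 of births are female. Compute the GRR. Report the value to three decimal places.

2.277

Proportion female at birth = 0.487.
Sum of ASFRs = 0.092 + 0.313 + 0.350 + 0.153 + 0.026 + 0.001 + 0.000 = 0.935
TFR = 5 × 0.935 = 4.675
GRR = 0.487 × 4.675 = 2.27673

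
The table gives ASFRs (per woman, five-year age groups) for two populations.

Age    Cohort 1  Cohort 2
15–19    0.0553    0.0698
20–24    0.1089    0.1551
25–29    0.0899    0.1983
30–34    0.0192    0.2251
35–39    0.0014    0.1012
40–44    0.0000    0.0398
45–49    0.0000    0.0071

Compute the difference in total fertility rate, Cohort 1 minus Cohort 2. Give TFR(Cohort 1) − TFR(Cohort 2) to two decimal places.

Cohort 1:
  Sum of ASFRs = 0.0553 + 0.1089 + 0.0899 + 0.0192 + 0.0014 + 0.0000 + 0.0000 = 0.2747
  TFR = 5 × 0.2747 = 1.3735
Cohort 2:
  Sum of ASFRs = 0.0698 + 0.1551 + 0.1983 + 0.2251 + 0.1012 + 0.0398 + 0.0071 = 0.7964
  TFR = 5 × 0.7964 = 3.982
Difference = 1.3735 − 3.982 = -2.6085

-2.61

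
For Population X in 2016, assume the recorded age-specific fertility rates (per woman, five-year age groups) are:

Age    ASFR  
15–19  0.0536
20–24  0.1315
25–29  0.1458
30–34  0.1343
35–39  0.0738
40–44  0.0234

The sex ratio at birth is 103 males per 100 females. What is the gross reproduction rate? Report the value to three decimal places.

Proportion female at birth = 100 / (100 + 103) = 0.49261.
Sum of ASFRs = 0.0536 + 0.1315 + 0.1458 + 0.1343 + 0.0738 + 0.0234 = 0.5624
TFR = 5 × 0.5624 = 2.812
GRR = 0.49261 × 2.812 = 1.38522

1.385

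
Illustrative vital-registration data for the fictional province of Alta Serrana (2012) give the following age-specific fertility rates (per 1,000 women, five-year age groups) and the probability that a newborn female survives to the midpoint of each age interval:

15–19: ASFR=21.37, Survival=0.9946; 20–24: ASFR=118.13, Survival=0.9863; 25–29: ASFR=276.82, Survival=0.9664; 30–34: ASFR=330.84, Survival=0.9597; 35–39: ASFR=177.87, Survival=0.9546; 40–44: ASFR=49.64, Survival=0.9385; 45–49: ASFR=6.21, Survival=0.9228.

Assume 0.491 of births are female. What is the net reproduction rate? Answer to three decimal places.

Proportion female at birth = 0.491.
Each age group contributes 5 × ASFR × survival:
  15–19: 5 × 21.37/1000 × 0.9946 = 0.10627
  20–24: 5 × 118.13/1000 × 0.9863 = 0.58256
  25–29: 5 × 276.82/1000 × 0.9664 = 1.33759
  30–34: 5 × 330.84/1000 × 0.9597 = 1.58754
  35–39: 5 × 177.87/1000 × 0.9546 = 0.84897
  40–44: 5 × 49.64/1000 × 0.9385 = 0.23294
  45–49: 5 × 6.21/1000 × 0.9228 = 0.02865
Sum = 4.72452
NRR = 0.491 × 4.72452 = 2.31974

2.320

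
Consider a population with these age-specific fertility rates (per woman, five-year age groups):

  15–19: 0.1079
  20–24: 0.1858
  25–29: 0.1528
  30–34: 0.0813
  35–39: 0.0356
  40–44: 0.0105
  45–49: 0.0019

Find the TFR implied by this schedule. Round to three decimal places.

Sum of ASFRs = 0.1079 + 0.1858 + 0.1528 + 0.0813 + 0.0356 + 0.0105 + 0.0019 = 0.5758
TFR = 5 × 0.5758 = 2.879

2.879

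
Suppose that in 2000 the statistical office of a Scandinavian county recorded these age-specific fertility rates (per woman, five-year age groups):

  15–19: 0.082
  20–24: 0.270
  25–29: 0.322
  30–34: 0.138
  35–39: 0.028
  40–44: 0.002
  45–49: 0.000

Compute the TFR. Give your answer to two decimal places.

Sum of ASFRs = 0.082 + 0.270 + 0.322 + 0.138 + 0.028 + 0.002 + 0.000 = 0.842
TFR = 5 × 0.842 = 4.21

4.21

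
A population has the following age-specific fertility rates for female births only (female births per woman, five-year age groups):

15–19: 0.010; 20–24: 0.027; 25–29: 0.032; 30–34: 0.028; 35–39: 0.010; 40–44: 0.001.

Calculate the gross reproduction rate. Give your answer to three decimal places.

Sum of female ASFRs = 0.010 + 0.027 + 0.032 + 0.028 + 0.010 + 0.001 = 0.108
GRR = 5 × 0.108 = 0.54

0.540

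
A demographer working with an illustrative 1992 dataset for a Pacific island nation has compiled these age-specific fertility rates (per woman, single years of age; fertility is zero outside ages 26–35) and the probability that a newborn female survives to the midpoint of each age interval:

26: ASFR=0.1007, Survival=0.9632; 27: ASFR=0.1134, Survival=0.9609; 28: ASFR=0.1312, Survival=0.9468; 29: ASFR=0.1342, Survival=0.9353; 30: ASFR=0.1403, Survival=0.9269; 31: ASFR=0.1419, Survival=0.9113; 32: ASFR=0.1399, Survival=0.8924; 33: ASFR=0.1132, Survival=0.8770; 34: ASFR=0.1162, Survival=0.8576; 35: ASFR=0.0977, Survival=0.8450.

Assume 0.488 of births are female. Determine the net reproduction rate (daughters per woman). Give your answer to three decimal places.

0.547

Proportion female at birth = 0.488.
Per-age-group product (1 × ASFR × survival probability):
  26: 1 × 0.1007 × 0.9632 = 0.09699
  27: 1 × 0.1134 × 0.9609 = 0.10897
  28: 1 × 0.1312 × 0.9468 = 0.12422
  29: 1 × 0.1342 × 0.9353 = 0.12552
  30: 1 × 0.1403 × 0.9269 = 0.13004
  31: 1 × 0.1419 × 0.9113 = 0.12931
  32: 1 × 0.1399 × 0.8924 = 0.12485
  33: 1 × 0.1132 × 0.8770 = 0.09928
  34: 1 × 0.1162 × 0.8576 = 0.09965
  35: 1 × 0.0977 × 0.8450 = 0.08256
Sum = 1.12139
NRR = 0.488 × 1.12139 = 0.54724
An NRR under 1 implies long-run decline under these rates.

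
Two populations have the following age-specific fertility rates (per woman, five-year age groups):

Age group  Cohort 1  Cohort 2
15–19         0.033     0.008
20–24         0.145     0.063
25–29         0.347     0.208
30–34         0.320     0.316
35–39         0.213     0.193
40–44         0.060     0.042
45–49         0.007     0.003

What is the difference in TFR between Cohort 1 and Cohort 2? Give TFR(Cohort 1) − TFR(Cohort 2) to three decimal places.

1.460

Cohort 1:
  Sum of ASFRs = 0.033 + 0.145 + 0.347 + 0.320 + 0.213 + 0.060 + 0.007 = 1.125
  TFR = 5 × 1.125 = 5.625
Cohort 2:
  Sum of ASFRs = 0.008 + 0.063 + 0.208 + 0.316 + 0.193 + 0.042 + 0.003 = 0.833
  TFR = 5 × 0.833 = 4.165
Difference = 5.625 − 4.165 = 1.46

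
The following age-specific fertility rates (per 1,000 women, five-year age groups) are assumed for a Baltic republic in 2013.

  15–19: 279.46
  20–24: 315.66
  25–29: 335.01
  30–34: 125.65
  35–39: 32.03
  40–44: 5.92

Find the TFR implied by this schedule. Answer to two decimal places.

Sum of ASFRs = 279.46 + 315.66 + 335.01 + 125.65 + 32.03 + 5.92 = 1093.73
TFR = 5 × 1093.73 / 1000 = 5.46865

5.47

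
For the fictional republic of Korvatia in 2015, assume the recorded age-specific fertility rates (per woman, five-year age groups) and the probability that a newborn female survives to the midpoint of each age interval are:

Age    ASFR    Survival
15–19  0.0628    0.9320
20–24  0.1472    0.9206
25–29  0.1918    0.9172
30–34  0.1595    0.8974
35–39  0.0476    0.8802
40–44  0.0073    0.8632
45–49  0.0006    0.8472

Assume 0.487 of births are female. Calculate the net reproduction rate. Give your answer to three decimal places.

1.368

Proportion female at birth = 0.487.
Each age group contributes 5 × ASFR × survival:
  15–19: 5 × 0.0628 × 0.9320 = 0.29265
  20–24: 5 × 0.1472 × 0.9206 = 0.67756
  25–29: 5 × 0.1918 × 0.9172 = 0.87959
  30–34: 5 × 0.1595 × 0.8974 = 0.71568
  35–39: 5 × 0.0476 × 0.8802 = 0.20949
  40–44: 5 × 0.0073 × 0.8632 = 0.03151
  45–49: 5 × 0.0006 × 0.8472 = 0.00254
Sum = 2.80902
NRR = 0.487 × 2.80902 = 1.36799
With NRR above 1 the population is above replacement fertility.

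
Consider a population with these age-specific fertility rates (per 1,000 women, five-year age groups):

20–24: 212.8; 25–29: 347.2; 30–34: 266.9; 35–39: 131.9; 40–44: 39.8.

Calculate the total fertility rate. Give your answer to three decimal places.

4.993

Sum of ASFRs = 212.8 + 347.2 + 266.9 + 131.9 + 39.8 = 998.6
TFR = 5 × 998.6 / 1000 = 4.993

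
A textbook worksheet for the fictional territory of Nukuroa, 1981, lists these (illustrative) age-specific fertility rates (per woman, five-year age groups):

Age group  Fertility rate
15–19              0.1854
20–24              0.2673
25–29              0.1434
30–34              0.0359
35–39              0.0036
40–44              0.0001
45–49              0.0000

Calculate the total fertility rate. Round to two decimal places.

Sum of ASFRs = 0.1854 + 0.2673 + 0.1434 + 0.0359 + 0.0036 + 0.0001 + 0.0000 = 0.6357
TFR = 5 × 0.6357 = 3.1785

3.18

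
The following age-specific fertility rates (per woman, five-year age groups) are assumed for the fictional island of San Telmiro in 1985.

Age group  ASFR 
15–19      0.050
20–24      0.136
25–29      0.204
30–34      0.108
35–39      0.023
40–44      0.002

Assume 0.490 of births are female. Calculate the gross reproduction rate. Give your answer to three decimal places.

1.281

Proportion female at birth = 0.490.
Sum of ASFRs = 0.050 + 0.136 + 0.204 + 0.108 + 0.023 + 0.002 = 0.523
TFR = 5 × 0.523 = 2.615
GRR = 0.490 × 2.615 = 1.28135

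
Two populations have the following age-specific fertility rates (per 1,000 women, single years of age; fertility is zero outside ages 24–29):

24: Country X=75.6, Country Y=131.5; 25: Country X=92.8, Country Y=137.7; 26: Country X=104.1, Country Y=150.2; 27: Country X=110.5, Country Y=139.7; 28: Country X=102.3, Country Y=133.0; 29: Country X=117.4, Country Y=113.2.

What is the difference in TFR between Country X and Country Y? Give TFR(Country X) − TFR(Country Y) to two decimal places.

-0.20

Country X:
  Sum of ASFRs = 75.6 + 92.8 + 104.1 + 110.5 + 102.3 + 117.4 = 602.7
  TFR = 602.7 / 1000 = 0.6027
Country Y:
  Sum of ASFRs = 131.5 + 137.7 + 150.2 + 139.7 + 133.0 + 113.2 = 805.3
  TFR = 805.3 / 1000 = 0.8053
Difference = 0.6027 − 0.8053 = -0.2026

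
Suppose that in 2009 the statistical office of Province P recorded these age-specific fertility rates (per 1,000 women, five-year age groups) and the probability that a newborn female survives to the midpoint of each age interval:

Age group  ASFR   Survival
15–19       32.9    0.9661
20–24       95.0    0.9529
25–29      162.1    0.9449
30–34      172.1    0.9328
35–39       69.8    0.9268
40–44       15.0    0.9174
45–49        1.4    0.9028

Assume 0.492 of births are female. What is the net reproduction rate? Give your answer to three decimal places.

1.269

Proportion female at birth = 0.492.
Weighting each age-specific rate by interval width and survival:
  15–19: 5 × 32.9/1000 × 0.9661 = 0.15892
  20–24: 5 × 95.0/1000 × 0.9529 = 0.45263
  25–29: 5 × 162.1/1000 × 0.9449 = 0.76584
  30–34: 5 × 172.1/1000 × 0.9328 = 0.80267
  35–39: 5 × 69.8/1000 × 0.9268 = 0.32345
  40–44: 5 × 15.0/1000 × 0.9174 = 0.06881
  45–49: 5 × 1.4/1000 × 0.9028 = 0.00632
Sum = 2.57864
NRR = 0.492 × 2.57864 = 1.26869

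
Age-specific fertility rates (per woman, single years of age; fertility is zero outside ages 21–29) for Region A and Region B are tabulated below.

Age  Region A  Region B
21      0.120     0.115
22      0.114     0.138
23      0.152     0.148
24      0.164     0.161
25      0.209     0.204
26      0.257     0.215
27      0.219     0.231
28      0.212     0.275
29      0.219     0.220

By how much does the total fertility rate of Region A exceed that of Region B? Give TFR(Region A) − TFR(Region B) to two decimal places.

Region A:
  Sum of ASFRs = 0.120 + 0.114 + 0.152 + 0.164 + 0.209 + 0.257 + 0.219 + 0.212 + 0.219 = 1.666
  TFR = 1.666
Region B:
  Sum of ASFRs = 0.115 + 0.138 + 0.148 + 0.161 + 0.204 + 0.215 + 0.231 + 0.275 + 0.220 = 1.707
  TFR = 1.707
Difference = 1.666 − 1.707 = -0.041

-0.04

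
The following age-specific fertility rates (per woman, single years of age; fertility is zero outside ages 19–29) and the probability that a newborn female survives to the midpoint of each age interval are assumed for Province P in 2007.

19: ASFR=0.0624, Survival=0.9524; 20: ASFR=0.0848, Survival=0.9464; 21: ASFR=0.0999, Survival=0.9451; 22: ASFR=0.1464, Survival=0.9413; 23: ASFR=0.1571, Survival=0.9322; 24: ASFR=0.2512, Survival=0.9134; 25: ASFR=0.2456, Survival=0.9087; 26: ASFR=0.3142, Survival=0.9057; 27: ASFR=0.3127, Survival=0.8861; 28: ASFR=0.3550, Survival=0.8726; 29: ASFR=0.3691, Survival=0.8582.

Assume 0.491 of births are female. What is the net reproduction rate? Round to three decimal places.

1.060

Proportion female at birth = 0.491.
Per-age-group product (1 × ASFR × survival probability):
  19: 1 × 0.0624 × 0.9524 = 0.05943
  20: 1 × 0.0848 × 0.9464 = 0.08025
  21: 1 × 0.0999 × 0.9451 = 0.09442
  22: 1 × 0.1464 × 0.9413 = 0.13781
  23: 1 × 0.1571 × 0.9322 = 0.14645
  24: 1 × 0.2512 × 0.9134 = 0.22945
  25: 1 × 0.2456 × 0.9087 = 0.22318
  26: 1 × 0.3142 × 0.9057 = 0.28457
  27: 1 × 0.3127 × 0.8861 = 0.27708
  28: 1 × 0.3550 × 0.8726 = 0.30977
  29: 1 × 0.3691 × 0.8582 = 0.31676
Sum = 2.15917
NRR = 0.491 × 2.15917 = 1.06015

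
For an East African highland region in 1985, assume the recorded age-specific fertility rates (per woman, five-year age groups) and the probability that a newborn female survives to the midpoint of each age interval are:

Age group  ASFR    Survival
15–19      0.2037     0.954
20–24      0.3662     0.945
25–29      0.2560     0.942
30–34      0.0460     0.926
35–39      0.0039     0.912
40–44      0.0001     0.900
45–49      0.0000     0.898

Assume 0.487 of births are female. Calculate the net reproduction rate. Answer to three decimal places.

2.016

Proportion female at birth = 0.487.
Each age group contributes 5 × ASFR × survival:
  15–19: 5 × 0.2037 × 0.954 = 0.97165
  20–24: 5 × 0.3662 × 0.945 = 1.73030
  25–29: 5 × 0.2560 × 0.942 = 1.20576
  30–34: 5 × 0.0460 × 0.926 = 0.21298
  35–39: 5 × 0.0039 × 0.912 = 0.01778
  40–44: 5 × 0.0001 × 0.900 = 0.00045
  45–49: 5 × 0.0000 × 0.898 = 0.00000
Sum = 4.13892
NRR = 0.487 × 4.13892 = 2.01565
NRR > 1, so each generation more than replaces itself.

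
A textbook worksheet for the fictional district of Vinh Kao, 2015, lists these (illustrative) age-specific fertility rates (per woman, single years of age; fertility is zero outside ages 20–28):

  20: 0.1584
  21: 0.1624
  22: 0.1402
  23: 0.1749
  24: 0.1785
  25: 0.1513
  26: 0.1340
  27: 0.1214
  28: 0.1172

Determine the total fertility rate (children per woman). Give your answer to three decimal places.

Sum of ASFRs = 0.1584 + 0.1624 + 0.1402 + 0.1749 + 0.1785 + 0.1513 + 0.1340 + 0.1214 + 0.1172 = 1.3383
TFR = 1.3383

1.338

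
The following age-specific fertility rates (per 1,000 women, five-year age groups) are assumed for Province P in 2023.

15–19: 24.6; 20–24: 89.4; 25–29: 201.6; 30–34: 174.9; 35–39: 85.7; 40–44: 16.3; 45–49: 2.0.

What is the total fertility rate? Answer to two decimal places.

2.97

Sum of ASFRs = 24.6 + 89.4 + 201.6 + 174.9 + 85.7 + 16.3 + 2.0 = 594.5
TFR = 5 × 594.5 / 1000 = 2.9725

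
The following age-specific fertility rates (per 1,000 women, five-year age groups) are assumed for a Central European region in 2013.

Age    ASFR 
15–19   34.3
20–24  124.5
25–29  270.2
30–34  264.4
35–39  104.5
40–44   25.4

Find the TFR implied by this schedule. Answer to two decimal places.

Sum of ASFRs = 34.3 + 124.5 + 270.2 + 264.4 + 104.5 + 25.4 = 823.3
TFR = 5 × 823.3 / 1000 = 4.1165

4.12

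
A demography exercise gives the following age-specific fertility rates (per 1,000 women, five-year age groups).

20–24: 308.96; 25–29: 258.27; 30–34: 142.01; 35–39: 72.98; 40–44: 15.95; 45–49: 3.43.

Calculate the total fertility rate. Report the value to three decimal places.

4.008

Sum of ASFRs = 308.96 + 258.27 + 142.01 + 72.98 + 15.95 + 3.43 = 801.60
TFR = 5 × 801.60 / 1000 = 4.008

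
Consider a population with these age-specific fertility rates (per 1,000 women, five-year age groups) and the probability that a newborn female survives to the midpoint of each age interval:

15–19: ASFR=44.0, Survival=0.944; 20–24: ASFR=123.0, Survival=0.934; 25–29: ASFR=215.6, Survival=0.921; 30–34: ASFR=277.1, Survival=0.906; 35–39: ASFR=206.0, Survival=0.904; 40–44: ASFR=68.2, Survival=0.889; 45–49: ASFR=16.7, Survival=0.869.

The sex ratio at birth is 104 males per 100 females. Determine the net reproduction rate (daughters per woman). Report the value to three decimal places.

2.126

Proportion female at birth = 100 / (100 + 104) = 0.49020.
Survival-weighted fertility by age (5·fₓ·Sₓ):
  15–19: 5 × 44.0/1000 × 0.944 = 0.20768
  20–24: 5 × 123.0/1000 × 0.934 = 0.57441
  25–29: 5 × 215.6/1000 × 0.921 = 0.99284
  30–34: 5 × 277.1/1000 × 0.906 = 1.25526
  35–39: 5 × 206.0/1000 × 0.904 = 0.93112
  40–44: 5 × 68.2/1000 × 0.889 = 0.30315
  45–49: 5 × 16.7/1000 × 0.869 = 0.07256
Sum = 4.33702
NRR = 0.49020 × 4.33702 = 2.12601
An NRR exceeding 1 indicates intrinsic growth under these rates.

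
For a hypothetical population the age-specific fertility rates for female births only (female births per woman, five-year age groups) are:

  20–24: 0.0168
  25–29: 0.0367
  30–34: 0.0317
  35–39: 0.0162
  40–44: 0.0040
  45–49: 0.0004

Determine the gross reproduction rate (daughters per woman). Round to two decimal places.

Sum of female ASFRs = 0.0168 + 0.0367 + 0.0317 + 0.0162 + 0.0040 + 0.0004 = 0.1058
GRR = 5 × 0.1058 = 0.529

0.53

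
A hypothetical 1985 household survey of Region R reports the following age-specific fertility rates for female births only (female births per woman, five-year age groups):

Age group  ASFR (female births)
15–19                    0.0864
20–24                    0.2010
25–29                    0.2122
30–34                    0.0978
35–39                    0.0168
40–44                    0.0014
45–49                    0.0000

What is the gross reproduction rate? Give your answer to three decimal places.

Sum of female ASFRs = 0.0864 + 0.2010 + 0.2122 + 0.0978 + 0.0168 + 0.0014 + 0.0000 = 0.6156
GRR = 5 × 0.6156 = 3.078

3.078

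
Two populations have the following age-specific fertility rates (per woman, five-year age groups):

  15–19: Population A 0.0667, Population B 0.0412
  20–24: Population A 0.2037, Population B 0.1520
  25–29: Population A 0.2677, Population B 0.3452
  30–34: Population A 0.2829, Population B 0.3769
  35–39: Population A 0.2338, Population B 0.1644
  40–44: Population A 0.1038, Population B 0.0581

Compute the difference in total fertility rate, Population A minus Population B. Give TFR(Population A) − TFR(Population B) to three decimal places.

0.104

Population A:
  Sum of ASFRs = 0.0667 + 0.2037 + 0.2677 + 0.2829 + 0.2338 + 0.1038 = 1.1586
  TFR = 5 × 1.1586 = 5.793
Population B:
  Sum of ASFRs = 0.0412 + 0.1520 + 0.3452 + 0.3769 + 0.1644 + 0.0581 = 1.1378
  TFR = 5 × 1.1378 = 5.689
Difference = 5.793 − 5.689 = 0.104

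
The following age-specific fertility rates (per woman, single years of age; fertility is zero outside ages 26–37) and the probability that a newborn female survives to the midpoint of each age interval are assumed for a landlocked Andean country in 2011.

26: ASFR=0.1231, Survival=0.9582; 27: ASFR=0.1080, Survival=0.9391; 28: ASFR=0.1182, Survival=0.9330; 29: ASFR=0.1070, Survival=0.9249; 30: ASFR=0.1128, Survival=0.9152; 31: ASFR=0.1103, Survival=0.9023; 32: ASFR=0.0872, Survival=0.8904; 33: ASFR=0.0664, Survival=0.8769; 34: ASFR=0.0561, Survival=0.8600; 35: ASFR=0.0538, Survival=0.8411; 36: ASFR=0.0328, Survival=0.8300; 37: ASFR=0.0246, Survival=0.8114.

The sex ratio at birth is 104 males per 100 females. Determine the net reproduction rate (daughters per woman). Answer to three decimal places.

Proportion female at birth = 100 / (100 + 104) = 0.49020.
Per-age-group product (1 × ASFR × survival probability):
  26: 1 × 0.1231 × 0.9582 = 0.11795
  27: 1 × 0.1080 × 0.9391 = 0.10142
  28: 1 × 0.1182 × 0.9330 = 0.11028
  29: 1 × 0.1070 × 0.9249 = 0.09896
  30: 1 × 0.1128 × 0.9152 = 0.10323
  31: 1 × 0.1103 × 0.9023 = 0.09952
  32: 1 × 0.0872 × 0.8904 = 0.07764
  33: 1 × 0.0664 × 0.8769 = 0.05823
  34: 1 × 0.0561 × 0.8600 = 0.04825
  35: 1 × 0.0538 × 0.8411 = 0.04525
  36: 1 × 0.0328 × 0.8300 = 0.02722
  37: 1 × 0.0246 × 0.8114 = 0.01996
Sum = 0.90791
NRR = 0.49020 × 0.90791 = 0.44506

0.445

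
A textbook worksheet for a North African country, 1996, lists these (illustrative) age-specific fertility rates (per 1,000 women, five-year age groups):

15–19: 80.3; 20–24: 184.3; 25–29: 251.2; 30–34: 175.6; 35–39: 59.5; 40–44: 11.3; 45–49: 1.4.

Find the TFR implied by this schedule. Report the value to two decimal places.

3.82

Sum of ASFRs = 80.3 + 184.3 + 251.2 + 175.6 + 59.5 + 11.3 + 1.4 = 763.6
TFR = 5 × 763.6 / 1000 = 3.818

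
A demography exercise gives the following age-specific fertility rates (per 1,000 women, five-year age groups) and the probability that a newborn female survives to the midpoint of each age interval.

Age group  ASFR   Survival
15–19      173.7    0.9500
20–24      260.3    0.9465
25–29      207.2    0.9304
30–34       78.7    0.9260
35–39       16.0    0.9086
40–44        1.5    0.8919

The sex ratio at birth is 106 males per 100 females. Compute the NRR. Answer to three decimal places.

1.682

Proportion female at birth = 100 / (100 + 106) = 0.48544.
Survival-weighted fertility by age (5·fₓ·Sₓ):
  15–19: 5 × 173.7/1000 × 0.9500 = 0.82508
  20–24: 5 × 260.3/1000 × 0.9465 = 1.23187
  25–29: 5 × 207.2/1000 × 0.9304 = 0.96389
  30–34: 5 × 78.7/1000 × 0.9260 = 0.36438
  35–39: 5 × 16.0/1000 × 0.9086 = 0.07269
  40–44: 5 × 1.5/1000 × 0.8919 = 0.00669
Sum = 3.46460
NRR = 0.48544 × 3.46460 = 1.68186
With NRR above 1 the population is above replacement fertility.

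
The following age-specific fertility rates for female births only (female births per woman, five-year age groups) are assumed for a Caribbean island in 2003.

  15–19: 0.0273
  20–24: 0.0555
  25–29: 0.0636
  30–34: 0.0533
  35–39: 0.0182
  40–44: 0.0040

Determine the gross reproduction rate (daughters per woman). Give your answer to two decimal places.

1.11

Sum of female ASFRs = 0.0273 + 0.0555 + 0.0636 + 0.0533 + 0.0182 + 0.0040 = 0.2219
GRR = 5 × 0.2219 = 1.1095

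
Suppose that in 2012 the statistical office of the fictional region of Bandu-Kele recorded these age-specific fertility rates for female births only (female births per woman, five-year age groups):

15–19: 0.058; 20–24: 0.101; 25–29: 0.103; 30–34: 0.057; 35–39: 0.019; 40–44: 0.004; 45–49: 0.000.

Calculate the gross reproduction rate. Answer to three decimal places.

1.710

Sum of female ASFRs = 0.058 + 0.101 + 0.103 + 0.057 + 0.019 + 0.004 + 0.000 = 0.342
GRR = 5 × 0.342 = 1.71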